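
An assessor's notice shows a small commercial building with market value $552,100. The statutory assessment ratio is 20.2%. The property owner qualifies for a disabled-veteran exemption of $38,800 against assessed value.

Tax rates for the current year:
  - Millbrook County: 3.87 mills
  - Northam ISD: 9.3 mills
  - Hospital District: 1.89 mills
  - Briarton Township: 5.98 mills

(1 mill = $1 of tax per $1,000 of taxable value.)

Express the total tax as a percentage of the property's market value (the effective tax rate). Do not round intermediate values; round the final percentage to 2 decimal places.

Assessed value = $552,100 × 0.202 = $111,524.2
Taxable value = $111,524.2 − $38,800 = $72,724.2
Millbrook County: $72,724.2 × 0.00387 = $281.442654
Northam ISD: $72,724.2 × 0.0093 = $676.33506
Hospital District: $72,724.2 × 0.00189 = $137.448738
Briarton Township: $72,724.2 × 0.00598 = $434.890716
Total tax = $1,530.117168
Effective rate = $1,530.117168 ÷ $552,100 = 0.28% of market value

0.28%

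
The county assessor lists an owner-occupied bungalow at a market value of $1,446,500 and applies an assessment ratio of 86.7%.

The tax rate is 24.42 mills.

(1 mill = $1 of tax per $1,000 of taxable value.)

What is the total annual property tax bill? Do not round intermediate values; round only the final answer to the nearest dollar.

$30,626

Assessed value = $1,446,500 × 0.867 = $1,254,115.5
Tax = $1,254,115.5 × 0.02442 = $30,625.50051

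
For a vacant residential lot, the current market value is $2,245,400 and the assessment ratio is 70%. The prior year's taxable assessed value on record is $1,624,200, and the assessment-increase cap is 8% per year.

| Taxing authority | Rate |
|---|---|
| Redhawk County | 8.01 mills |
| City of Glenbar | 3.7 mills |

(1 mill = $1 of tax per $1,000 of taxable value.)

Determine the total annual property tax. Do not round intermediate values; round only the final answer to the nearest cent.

$18,405.54

Uncapped assessed value = $2,245,400 × 0.7 = $1,571,780
Cap limit = $1,624,200 × 1.08 = $1,754,136
Taxable assessed value = min($1,571,780, $1,754,136) = $1,571,780 (cap does not bind)
Redhawk County: $1,571,780 × 0.00801 = $12,589.9578
City of Glenbar: $1,571,780 × 0.0037 = $5,815.586
Total = $18,405.5438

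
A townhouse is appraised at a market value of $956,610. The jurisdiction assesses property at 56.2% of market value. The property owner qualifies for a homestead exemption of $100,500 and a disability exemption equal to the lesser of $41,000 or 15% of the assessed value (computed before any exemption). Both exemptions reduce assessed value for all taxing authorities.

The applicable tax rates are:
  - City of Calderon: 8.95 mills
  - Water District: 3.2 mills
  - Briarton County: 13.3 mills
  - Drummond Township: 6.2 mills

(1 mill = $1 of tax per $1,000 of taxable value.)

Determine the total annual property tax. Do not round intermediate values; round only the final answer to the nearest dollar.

Assessed value = $956,610 × 0.562 = $537,614.82
Disability exemption = min($41,000, 15% × $537,614.82) = min($41,000, $80,642.223) = $41,000 (dollar cap binds)
Taxable value = $537,614.82 − $100,500 − $41,000 = $396,114.82
City of Calderon: $396,114.82 × 0.00895 = $3,545.227639
Water District: $396,114.82 × 0.0032 = $1,267.567424
Briarton County: $396,114.82 × 0.0133 = $5,268.327106
Drummond Township: $396,114.82 × 0.0062 = $2,455.911884
Total = $12,537.034053

$12,537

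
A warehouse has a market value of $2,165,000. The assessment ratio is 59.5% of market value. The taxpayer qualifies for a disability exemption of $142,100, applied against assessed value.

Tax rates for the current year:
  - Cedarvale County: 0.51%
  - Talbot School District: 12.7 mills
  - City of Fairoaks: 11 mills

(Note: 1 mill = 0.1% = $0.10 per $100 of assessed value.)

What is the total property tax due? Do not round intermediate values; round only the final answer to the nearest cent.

Assessed value = $2,165,000 × 0.595 = $1,288,175
Taxable value = $1,288,175 − $142,100 = $1,146,075
Cedarvale County: $1,146,075 × 0.0051 = $5,844.9825
Talbot School District: $1,146,075 × 0.0127 = $14,555.1525
City of Fairoaks: $1,146,075 × 0.011 = $12,606.825
Total = $33,006.96

$33,006.96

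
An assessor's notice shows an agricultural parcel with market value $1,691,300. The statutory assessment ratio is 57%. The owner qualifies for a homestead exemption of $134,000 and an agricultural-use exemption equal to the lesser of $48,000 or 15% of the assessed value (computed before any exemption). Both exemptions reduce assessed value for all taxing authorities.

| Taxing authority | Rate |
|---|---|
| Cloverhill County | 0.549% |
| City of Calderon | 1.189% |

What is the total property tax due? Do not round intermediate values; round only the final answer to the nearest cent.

$13,591.87

Assessed value = $1,691,300 × 0.57 = $964,041
Agricultural-use exemption = min($48,000, 15% × $964,041) = min($48,000, $144,606.15) = $48,000 (dollar cap binds)
Taxable value = $964,041 − $134,000 − $48,000 = $782,041
Cloverhill County: $782,041 × 0.00549 = $4,293.40509
City of Calderon: $782,041 × 0.01189 = $9,298.46749
Total = $13,591.87258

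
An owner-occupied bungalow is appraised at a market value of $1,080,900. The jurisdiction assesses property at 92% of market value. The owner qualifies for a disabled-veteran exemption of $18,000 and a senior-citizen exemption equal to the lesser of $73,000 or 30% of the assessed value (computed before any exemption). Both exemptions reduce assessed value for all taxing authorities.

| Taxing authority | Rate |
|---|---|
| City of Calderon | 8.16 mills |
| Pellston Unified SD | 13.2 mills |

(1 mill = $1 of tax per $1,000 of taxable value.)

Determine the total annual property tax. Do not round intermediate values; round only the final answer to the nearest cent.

$19,297.22

Assessed value = $1,080,900 × 0.92 = $994,428
Senior-citizen exemption = min($73,000, 30% × $994,428) = min($73,000, $298,328.4) = $73,000 (dollar cap binds)
Taxable value = $994,428 − $18,000 − $73,000 = $903,428
City of Calderon: $903,428 × 0.00816 = $7,371.97248
Pellston Unified SD: $903,428 × 0.0132 = $11,925.2496
Total = $19,297.22208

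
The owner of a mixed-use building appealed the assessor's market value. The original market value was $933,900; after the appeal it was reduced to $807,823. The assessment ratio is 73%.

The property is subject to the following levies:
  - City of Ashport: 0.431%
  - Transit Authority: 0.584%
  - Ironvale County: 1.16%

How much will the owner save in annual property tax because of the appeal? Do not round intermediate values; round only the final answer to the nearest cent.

$2,001.79

Old assessed value = $933,900 × 0.73 = $681,747
New assessed value = $807,823 × 0.73 = $589,710.79
Combined rate = 0.00431 + 0.00584 + 0.0116 = 0.02175
Old tax = $681,747 × 0.02175 = $14,827.99725
New tax = $589,710.79 × 0.02175 = $12,826.2096825
Reduction = $14,827.99725 − $12,826.2096825 = $2,001.7875675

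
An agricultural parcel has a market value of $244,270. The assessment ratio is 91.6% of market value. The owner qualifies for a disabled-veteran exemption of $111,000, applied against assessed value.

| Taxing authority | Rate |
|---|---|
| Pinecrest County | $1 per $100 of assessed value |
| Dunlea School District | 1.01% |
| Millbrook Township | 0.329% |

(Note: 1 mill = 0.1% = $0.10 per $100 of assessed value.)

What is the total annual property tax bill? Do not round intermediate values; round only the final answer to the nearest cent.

$2,637.25

Assessed value = $244,270 × 0.916 = $223,751.32
Taxable value = $223,751.32 − $111,000 = $112,751.32
Pinecrest County: $112,751.32 × 0.01 = $1,127.5132
Dunlea School District: $112,751.32 × 0.0101 = $1,138.788332
Millbrook Township: $112,751.32 × 0.00329 = $370.9518428
Total = $2,637.2533748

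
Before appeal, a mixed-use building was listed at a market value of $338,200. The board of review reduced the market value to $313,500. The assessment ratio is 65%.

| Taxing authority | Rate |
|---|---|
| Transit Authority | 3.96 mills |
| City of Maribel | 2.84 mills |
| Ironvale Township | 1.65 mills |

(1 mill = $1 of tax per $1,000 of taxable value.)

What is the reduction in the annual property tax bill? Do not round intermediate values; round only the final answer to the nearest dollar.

Old assessed value = $338,200 × 0.65 = $219,830
New assessed value = $313,500 × 0.65 = $203,775
Combined rate = 0.00396 + 0.00284 + 0.00165 = 0.00845
Old tax = $219,830 × 0.00845 = $1,857.5635
New tax = $203,775 × 0.00845 = $1,721.89875
Reduction = $1,857.5635 − $1,721.89875 = $135.66475

$136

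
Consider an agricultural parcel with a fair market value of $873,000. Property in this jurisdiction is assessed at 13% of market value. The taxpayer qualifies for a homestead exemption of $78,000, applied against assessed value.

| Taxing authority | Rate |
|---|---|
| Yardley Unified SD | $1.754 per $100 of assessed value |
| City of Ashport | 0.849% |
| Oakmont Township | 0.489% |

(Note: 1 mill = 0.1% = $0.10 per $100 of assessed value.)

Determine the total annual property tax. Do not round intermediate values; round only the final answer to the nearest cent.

$1,097.35

Assessed value = $873,000 × 0.13 = $113,490
Taxable value = $113,490 − $78,000 = $35,490
Yardley Unified SD: $35,490 × 0.01754 = $622.4946
City of Ashport: $35,490 × 0.00849 = $301.3101
Oakmont Township: $35,490 × 0.00489 = $173.5461
Total = $1,097.3508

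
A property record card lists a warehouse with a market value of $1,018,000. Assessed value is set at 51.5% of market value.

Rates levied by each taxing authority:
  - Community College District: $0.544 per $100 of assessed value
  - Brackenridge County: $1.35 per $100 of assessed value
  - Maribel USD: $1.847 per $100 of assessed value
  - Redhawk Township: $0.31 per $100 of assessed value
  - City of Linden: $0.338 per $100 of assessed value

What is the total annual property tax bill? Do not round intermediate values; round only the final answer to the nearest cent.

$23,010.21

Assessed value = $1,018,000 × 0.515 = $524,270
Community College District: $524,270 × 0.00544 = $2,852.0288
Brackenridge County: $524,270 × 0.0135 = $7,077.645
Maribel USD: $524,270 × 0.01847 = $9,683.2669
Redhawk Township: $524,270 × 0.0031 = $1,625.237
City of Linden: $524,270 × 0.00338 = $1,772.0326
Total = $2,852.0288 + $7,077.645 + $9,683.2669 + $1,625.237 + $1,772.0326 = $23,010.2103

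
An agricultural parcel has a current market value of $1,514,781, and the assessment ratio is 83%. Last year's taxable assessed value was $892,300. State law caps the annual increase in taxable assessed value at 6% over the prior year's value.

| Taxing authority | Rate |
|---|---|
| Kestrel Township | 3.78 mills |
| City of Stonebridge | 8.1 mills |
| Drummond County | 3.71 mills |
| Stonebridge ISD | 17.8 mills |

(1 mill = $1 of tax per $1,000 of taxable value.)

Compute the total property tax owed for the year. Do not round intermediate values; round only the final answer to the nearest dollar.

$31,582

Uncapped assessed value = $1,514,781 × 0.83 = $1,257,268.23
Cap limit = $892,300 × 1.06 = $945,838
Taxable assessed value = min($1,257,268.23, $945,838) = $945,838 (cap binds)
Kestrel Township: $945,838 × 0.00378 = $3,575.26764
City of Stonebridge: $945,838 × 0.0081 = $7,661.2878
Drummond County: $945,838 × 0.00371 = $3,509.05898
Stonebridge ISD: $945,838 × 0.0178 = $16,835.9164
Total = $31,581.53082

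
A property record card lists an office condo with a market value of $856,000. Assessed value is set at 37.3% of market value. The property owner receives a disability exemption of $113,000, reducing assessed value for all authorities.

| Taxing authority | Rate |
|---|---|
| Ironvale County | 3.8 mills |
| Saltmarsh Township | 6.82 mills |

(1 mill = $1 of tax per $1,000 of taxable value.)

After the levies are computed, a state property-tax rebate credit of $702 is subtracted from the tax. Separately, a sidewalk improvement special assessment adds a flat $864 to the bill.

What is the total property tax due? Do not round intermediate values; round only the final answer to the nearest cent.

Assessed value = $856,000 × 0.373 = $319,288
Taxable value = $319,288 − $113,000 = $206,288
Ironvale County: $206,288 × 0.0038 = $783.8944
Saltmarsh Township: $206,288 × 0.00682 = $1,406.88416
Levies subtotal = $2,190.77856
After credit = $2,190.77856 − $702 = $1,488.77856
Total = $1,488.77856 + $864 = $2,352.77856

$2,352.78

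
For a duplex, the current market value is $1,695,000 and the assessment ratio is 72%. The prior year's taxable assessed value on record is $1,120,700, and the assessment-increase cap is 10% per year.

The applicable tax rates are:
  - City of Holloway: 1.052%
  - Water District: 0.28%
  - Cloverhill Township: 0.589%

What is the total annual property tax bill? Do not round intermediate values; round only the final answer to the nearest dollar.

Uncapped assessed value = $1,695,000 × 0.72 = $1,220,400
Cap limit = $1,120,700 × 1.1 = $1,232,770
Taxable assessed value = min($1,220,400, $1,232,770) = $1,220,400 (cap does not bind)
City of Holloway: $1,220,400 × 0.01052 = $12,838.608
Water District: $1,220,400 × 0.0028 = $3,417.12
Cloverhill Township: $1,220,400 × 0.00589 = $7,188.156
Total = $23,443.884

$23,444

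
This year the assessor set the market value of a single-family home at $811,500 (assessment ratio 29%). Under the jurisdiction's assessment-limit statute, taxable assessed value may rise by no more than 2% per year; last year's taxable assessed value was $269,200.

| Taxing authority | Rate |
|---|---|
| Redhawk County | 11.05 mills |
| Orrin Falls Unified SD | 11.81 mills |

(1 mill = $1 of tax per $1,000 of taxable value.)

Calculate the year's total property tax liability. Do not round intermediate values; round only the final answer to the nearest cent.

$5,379.76

Uncapped assessed value = $811,500 × 0.29 = $235,335
Cap limit = $269,200 × 1.02 = $274,584
Taxable assessed value = min($235,335, $274,584) = $235,335 (cap does not bind)
Redhawk County: $235,335 × 0.01105 = $2,600.45175
Orrin Falls Unified SD: $235,335 × 0.01181 = $2,779.30635
Total = $5,379.7581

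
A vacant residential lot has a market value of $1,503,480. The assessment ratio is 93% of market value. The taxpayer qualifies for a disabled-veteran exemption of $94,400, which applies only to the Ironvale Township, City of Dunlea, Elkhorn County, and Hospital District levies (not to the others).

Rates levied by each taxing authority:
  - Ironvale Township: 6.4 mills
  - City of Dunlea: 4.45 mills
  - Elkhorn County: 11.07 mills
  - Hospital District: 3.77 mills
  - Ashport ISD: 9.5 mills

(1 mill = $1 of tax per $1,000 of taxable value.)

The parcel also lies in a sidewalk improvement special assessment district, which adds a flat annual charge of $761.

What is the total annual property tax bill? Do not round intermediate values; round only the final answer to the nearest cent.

$47,539.80

Assessed value = $1,503,480 × 0.93 = $1,398,236.4
Ironvale Township: ($1,398,236.4 − $94,400) × 0.0064 = $1,303,836.4 × 0.0064 = $8,344.55296
City of Dunlea: ($1,398,236.4 − $94,400) × 0.00445 = $1,303,836.4 × 0.00445 = $5,802.07198
Elkhorn County: ($1,398,236.4 − $94,400) × 0.01107 = $1,303,836.4 × 0.01107 = $14,433.468948
Hospital District: ($1,398,236.4 − $94,400) × 0.00377 = $1,303,836.4 × 0.00377 = $4,915.463228
Ashport ISD: $1,398,236.4 × 0.0095 = $13,283.2458
Levies subtotal = $46,778.802916
Total = $46,778.802916 + $761 = $47,539.802916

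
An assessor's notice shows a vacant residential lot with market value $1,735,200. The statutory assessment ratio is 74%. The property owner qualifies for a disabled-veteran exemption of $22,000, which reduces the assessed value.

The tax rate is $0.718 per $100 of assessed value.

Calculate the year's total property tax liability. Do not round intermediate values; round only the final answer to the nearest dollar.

$9,062

Assessed value = $1,735,200 × 0.74 = $1,284,048
Taxable value = $1,284,048 − $22,000 = $1,262,048
Tax = $1,262,048 × 0.00718 = $9,061.50464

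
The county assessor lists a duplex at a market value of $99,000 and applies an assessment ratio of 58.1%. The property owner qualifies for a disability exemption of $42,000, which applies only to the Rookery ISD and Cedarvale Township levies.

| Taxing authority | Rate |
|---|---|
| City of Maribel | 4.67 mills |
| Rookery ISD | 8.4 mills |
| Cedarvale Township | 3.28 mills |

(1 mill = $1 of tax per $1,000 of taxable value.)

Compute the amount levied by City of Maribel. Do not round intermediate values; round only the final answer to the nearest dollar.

$269

Assessed value = $99,000 × 0.581 = $57,519
City of Maribel taxable value = $57,519 (exemption does not apply)
City of Maribel levy = $57,519 × 0.00467 = $268.61373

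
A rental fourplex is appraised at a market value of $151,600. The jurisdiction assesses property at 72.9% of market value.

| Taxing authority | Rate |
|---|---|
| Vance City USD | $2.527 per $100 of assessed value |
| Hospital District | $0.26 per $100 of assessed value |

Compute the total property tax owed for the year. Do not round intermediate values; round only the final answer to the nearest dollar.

$3,080

Assessed value = $151,600 × 0.729 = $110,516.4
Vance City USD: $110,516.4 × 0.02527 = $2,792.749428
Hospital District: $110,516.4 × 0.0026 = $287.34264
Total = $2,792.749428 + $287.34264 = $3,080.092068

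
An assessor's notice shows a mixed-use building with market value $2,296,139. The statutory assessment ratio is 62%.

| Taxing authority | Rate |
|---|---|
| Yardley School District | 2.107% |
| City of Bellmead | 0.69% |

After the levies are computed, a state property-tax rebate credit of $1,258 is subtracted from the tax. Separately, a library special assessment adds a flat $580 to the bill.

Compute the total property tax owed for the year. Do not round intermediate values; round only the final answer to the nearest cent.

Assessed value = $2,296,139 × 0.62 = $1,423,606.18
Yardley School District: $1,423,606.18 × 0.02107 = $29,995.3822126
City of Bellmead: $1,423,606.18 × 0.0069 = $9,822.882642
Levies subtotal = $39,818.2648546
After credit = $39,818.2648546 − $1,258 = $38,560.2648546
Total = $38,560.2648546 + $580 = $39,140.2648546

$39,140.26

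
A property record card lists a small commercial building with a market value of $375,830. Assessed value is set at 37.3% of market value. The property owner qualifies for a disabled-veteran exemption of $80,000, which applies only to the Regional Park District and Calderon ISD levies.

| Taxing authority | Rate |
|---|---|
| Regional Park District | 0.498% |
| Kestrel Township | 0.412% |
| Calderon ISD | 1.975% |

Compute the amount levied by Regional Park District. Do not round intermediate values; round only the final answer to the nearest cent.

$299.72

Assessed value = $375,830 × 0.373 = $140,184.59
Regional Park District taxable value = $140,184.59 − $80,000 = $60,184.59
Regional Park District levy = $60,184.59 × 0.00498 = $299.7192582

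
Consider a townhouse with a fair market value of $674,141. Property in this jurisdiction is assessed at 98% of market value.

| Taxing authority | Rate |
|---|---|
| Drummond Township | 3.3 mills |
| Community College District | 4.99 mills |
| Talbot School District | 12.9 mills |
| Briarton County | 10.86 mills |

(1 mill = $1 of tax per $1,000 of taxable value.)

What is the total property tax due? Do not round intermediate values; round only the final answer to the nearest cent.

Assessed value = $674,141 × 0.98 = $660,658.18
Drummond Township: $660,658.18 × 0.0033 = $2,180.171994
Community College District: $660,658.18 × 0.00499 = $3,296.6843182
Talbot School District: $660,658.18 × 0.0129 = $8,522.490522
Briarton County: $660,658.18 × 0.01086 = $7,174.7478348
Total = $2,180.171994 + $3,296.6843182 + $8,522.490522 + $7,174.7478348 = $21,174.094669

$21,174.09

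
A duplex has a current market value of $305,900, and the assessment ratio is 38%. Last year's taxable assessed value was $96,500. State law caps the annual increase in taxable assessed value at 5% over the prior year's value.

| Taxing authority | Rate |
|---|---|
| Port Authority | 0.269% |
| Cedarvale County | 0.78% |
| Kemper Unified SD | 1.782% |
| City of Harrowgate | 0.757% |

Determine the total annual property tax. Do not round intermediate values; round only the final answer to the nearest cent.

$3,635.54

Uncapped assessed value = $305,900 × 0.38 = $116,242
Cap limit = $96,500 × 1.05 = $101,325
Taxable assessed value = min($116,242, $101,325) = $101,325 (cap binds)
Port Authority: $101,325 × 0.00269 = $272.56425
Cedarvale County: $101,325 × 0.0078 = $790.335
Kemper Unified SD: $101,325 × 0.01782 = $1,805.6115
City of Harrowgate: $101,325 × 0.00757 = $767.03025
Total = $3,635.541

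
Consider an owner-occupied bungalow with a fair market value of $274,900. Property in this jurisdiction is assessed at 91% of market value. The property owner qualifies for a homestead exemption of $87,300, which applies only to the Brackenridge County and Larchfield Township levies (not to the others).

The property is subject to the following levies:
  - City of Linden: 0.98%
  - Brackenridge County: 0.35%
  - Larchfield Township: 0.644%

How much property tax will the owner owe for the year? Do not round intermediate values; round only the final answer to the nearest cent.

Assessed value = $274,900 × 0.91 = $250,159
City of Linden: $250,159 × 0.0098 = $2,451.5582
Brackenridge County: ($250,159 − $87,300) × 0.0035 = $162,859 × 0.0035 = $570.0065
Larchfield Township: ($250,159 − $87,300) × 0.00644 = $162,859 × 0.00644 = $1,048.81196
Total = $4,070.37666

$4,070.38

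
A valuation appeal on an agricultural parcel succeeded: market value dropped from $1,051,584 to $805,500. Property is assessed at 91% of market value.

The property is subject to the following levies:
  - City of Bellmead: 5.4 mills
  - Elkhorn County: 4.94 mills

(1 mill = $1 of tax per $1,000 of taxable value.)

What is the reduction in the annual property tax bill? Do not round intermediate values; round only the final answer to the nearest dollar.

$2,316

Old assessed value = $1,051,584 × 0.91 = $956,941.44
New assessed value = $805,500 × 0.91 = $733,005
Combined rate = 0.0054 + 0.00494 = 0.01034
Old tax = $956,941.44 × 0.01034 = $9,894.7744896
New tax = $733,005 × 0.01034 = $7,579.2717
Reduction = $9,894.7744896 − $7,579.2717 = $2,315.5027896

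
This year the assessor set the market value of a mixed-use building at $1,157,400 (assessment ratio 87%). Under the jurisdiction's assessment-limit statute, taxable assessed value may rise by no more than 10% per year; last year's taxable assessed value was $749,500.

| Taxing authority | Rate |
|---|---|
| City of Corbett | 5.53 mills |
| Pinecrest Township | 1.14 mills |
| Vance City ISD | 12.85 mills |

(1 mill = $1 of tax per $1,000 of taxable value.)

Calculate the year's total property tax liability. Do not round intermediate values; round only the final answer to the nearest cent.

$16,093.26

Uncapped assessed value = $1,157,400 × 0.87 = $1,006,938
Cap limit = $749,500 × 1.1 = $824,450
Taxable assessed value = min($1,006,938, $824,450) = $824,450 (cap binds)
City of Corbett: $824,450 × 0.00553 = $4,559.2085
Pinecrest Township: $824,450 × 0.00114 = $939.873
Vance City ISD: $824,450 × 0.01285 = $10,594.1825
Total = $16,093.264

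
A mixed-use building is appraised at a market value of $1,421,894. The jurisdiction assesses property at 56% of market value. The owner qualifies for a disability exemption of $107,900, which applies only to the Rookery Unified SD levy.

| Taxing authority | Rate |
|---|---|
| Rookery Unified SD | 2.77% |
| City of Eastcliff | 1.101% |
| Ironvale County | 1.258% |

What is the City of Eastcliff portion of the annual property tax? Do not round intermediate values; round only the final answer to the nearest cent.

Assessed value = $1,421,894 × 0.56 = $796,260.64
City of Eastcliff taxable value = $796,260.64 (exemption does not apply)
City of Eastcliff levy = $796,260.64 × 0.01101 = $8,766.8296464

$8,766.83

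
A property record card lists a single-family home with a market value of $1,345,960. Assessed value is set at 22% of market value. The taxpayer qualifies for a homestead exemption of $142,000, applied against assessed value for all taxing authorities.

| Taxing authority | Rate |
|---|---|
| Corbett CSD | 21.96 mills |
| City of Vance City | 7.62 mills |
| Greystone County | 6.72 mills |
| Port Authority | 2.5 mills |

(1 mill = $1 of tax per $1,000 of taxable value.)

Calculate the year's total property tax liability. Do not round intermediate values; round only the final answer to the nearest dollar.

Assessed value = $1,345,960 × 0.22 = $296,111.2
Taxable value = $296,111.2 − $142,000 = $154,111.2
Corbett CSD: $154,111.2 × 0.02196 = $3,384.281952
City of Vance City: $154,111.2 × 0.00762 = $1,174.327344
Greystone County: $154,111.2 × 0.00672 = $1,035.627264
Port Authority: $154,111.2 × 0.0025 = $385.278
Total = $3,384.281952 + $1,174.327344 + $1,035.627264 + $385.278 = $5,979.51456

$5,980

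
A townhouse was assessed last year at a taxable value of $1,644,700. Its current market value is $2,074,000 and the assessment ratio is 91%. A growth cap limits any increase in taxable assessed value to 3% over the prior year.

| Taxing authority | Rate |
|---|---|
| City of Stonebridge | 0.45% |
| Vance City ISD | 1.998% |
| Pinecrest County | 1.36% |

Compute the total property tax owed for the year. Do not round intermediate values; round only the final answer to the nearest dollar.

Uncapped assessed value = $2,074,000 × 0.91 = $1,887,340
Cap limit = $1,644,700 × 1.03 = $1,694,041
Taxable assessed value = min($1,887,340, $1,694,041) = $1,694,041 (cap binds)
City of Stonebridge: $1,694,041 × 0.0045 = $7,623.1845
Vance City ISD: $1,694,041 × 0.01998 = $33,846.93918
Pinecrest County: $1,694,041 × 0.0136 = $23,038.9576
Total = $64,509.08128

$64,509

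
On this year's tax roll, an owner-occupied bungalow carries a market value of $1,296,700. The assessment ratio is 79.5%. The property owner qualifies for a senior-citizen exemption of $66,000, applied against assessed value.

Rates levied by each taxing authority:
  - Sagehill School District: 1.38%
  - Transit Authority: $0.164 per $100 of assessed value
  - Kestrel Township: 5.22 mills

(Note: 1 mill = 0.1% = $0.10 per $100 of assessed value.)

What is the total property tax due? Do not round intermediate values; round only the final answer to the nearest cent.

Assessed value = $1,296,700 × 0.795 = $1,030,876.5
Taxable value = $1,030,876.5 − $66,000 = $964,876.5
Sagehill School District: $964,876.5 × 0.0138 = $13,315.2957
Transit Authority: $964,876.5 × 0.00164 = $1,582.39746
Kestrel Township: $964,876.5 × 0.00522 = $5,036.65533
Total = $19,934.34849

$19,934.35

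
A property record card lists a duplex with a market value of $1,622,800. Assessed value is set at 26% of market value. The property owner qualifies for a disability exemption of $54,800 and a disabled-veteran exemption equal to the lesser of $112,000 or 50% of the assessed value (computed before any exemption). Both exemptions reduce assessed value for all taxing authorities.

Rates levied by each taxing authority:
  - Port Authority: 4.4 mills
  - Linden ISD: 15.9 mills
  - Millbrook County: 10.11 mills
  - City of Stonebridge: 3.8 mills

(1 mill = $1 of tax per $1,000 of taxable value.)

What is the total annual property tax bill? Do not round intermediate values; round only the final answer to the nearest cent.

Assessed value = $1,622,800 × 0.26 = $421,928
Disabled-veteran exemption = min($112,000, 50% × $421,928) = min($112,000, $210,964) = $112,000 (dollar cap binds)
Taxable value = $421,928 − $54,800 − $112,000 = $255,128
Port Authority: $255,128 × 0.0044 = $1,122.5632
Linden ISD: $255,128 × 0.0159 = $4,056.5352
Millbrook County: $255,128 × 0.01011 = $2,579.34408
City of Stonebridge: $255,128 × 0.0038 = $969.4864
Total = $8,727.92888

$8,727.93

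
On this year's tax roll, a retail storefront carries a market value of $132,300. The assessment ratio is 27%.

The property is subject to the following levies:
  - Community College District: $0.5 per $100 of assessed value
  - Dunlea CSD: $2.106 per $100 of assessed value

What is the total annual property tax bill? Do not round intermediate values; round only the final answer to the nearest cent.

$930.89

Assessed value = $132,300 × 0.27 = $35,721
Community College District: $35,721 × 0.005 = $178.605
Dunlea CSD: $35,721 × 0.02106 = $752.28426
Total = $178.605 + $752.28426 = $930.88926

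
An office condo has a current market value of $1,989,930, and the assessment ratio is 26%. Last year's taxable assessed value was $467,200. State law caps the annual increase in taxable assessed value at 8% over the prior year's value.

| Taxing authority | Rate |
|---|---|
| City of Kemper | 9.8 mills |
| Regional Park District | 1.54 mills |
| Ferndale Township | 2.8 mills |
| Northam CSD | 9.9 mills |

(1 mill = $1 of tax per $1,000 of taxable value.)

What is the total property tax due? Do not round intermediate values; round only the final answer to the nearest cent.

Uncapped assessed value = $1,989,930 × 0.26 = $517,381.8
Cap limit = $467,200 × 1.08 = $504,576
Taxable assessed value = min($517,381.8, $504,576) = $504,576 (cap binds)
City of Kemper: $504,576 × 0.0098 = $4,944.8448
Regional Park District: $504,576 × 0.00154 = $777.04704
Ferndale Township: $504,576 × 0.0028 = $1,412.8128
Northam CSD: $504,576 × 0.0099 = $4,995.3024
Total = $12,130.00704

$12,130.01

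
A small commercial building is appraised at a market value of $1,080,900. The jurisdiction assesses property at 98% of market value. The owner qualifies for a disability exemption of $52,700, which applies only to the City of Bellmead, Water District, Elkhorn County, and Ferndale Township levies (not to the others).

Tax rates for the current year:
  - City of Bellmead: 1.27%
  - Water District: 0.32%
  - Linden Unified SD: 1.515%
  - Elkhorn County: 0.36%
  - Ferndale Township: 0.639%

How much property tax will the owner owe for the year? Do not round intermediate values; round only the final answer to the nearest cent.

Assessed value = $1,080,900 × 0.98 = $1,059,282
City of Bellmead: ($1,059,282 − $52,700) × 0.0127 = $1,006,582 × 0.0127 = $12,783.5914
Water District: ($1,059,282 − $52,700) × 0.0032 = $1,006,582 × 0.0032 = $3,221.0624
Linden Unified SD: $1,059,282 × 0.01515 = $16,048.1223
Elkhorn County: ($1,059,282 − $52,700) × 0.0036 = $1,006,582 × 0.0036 = $3,623.6952
Ferndale Township: ($1,059,282 − $52,700) × 0.00639 = $1,006,582 × 0.00639 = $6,432.05898
Total = $42,108.53028

$42,108.53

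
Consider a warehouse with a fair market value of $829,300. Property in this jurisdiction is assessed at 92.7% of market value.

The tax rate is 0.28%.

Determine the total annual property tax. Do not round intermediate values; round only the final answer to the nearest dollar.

Assessed value = $829,300 × 0.927 = $768,761.1
Tax = $768,761.1 × 0.0028 = $2,152.53108

$2,153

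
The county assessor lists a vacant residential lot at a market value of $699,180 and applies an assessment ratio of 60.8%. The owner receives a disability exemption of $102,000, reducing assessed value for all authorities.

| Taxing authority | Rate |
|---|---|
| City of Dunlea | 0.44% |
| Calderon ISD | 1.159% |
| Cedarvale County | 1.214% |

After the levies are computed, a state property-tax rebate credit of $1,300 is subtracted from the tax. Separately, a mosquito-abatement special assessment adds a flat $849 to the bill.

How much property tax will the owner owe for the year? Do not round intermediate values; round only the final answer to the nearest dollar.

Assessed value = $699,180 × 0.608 = $425,101.44
Taxable value = $425,101.44 − $102,000 = $323,101.44
City of Dunlea: $323,101.44 × 0.0044 = $1,421.646336
Calderon ISD: $323,101.44 × 0.01159 = $3,744.7456896
Cedarvale County: $323,101.44 × 0.01214 = $3,922.4514816
Levies subtotal = $9,088.8435072
After credit = $9,088.8435072 − $1,300 = $7,788.8435072
Total = $7,788.8435072 + $849 = $8,637.8435072

$8,638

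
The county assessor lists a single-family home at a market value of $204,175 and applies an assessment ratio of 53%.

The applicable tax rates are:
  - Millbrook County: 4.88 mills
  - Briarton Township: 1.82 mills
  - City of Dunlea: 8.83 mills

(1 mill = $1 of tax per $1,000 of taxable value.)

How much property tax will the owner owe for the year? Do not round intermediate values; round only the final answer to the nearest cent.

Assessed value = $204,175 × 0.53 = $108,212.75
Millbrook County: $108,212.75 × 0.00488 = $528.07822
Briarton Township: $108,212.75 × 0.00182 = $196.947205
City of Dunlea: $108,212.75 × 0.00883 = $955.5185825
Total = $528.07822 + $196.947205 + $955.5185825 = $1,680.5440075

$1,680.54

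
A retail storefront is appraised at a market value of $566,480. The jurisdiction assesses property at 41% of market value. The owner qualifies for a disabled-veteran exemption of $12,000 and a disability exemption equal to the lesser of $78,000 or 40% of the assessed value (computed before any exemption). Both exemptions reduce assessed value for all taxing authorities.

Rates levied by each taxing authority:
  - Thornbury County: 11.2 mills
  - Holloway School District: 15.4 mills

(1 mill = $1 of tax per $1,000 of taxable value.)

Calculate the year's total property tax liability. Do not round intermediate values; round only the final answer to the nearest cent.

Assessed value = $566,480 × 0.41 = $232,256.8
Disability exemption = min($78,000, 40% × $232,256.8) = min($78,000, $92,902.72) = $78,000 (dollar cap binds)
Taxable value = $232,256.8 − $12,000 − $78,000 = $142,256.8
Thornbury County: $142,256.8 × 0.0112 = $1,593.27616
Holloway School District: $142,256.8 × 0.0154 = $2,190.75472
Total = $3,784.03088

$3,784.03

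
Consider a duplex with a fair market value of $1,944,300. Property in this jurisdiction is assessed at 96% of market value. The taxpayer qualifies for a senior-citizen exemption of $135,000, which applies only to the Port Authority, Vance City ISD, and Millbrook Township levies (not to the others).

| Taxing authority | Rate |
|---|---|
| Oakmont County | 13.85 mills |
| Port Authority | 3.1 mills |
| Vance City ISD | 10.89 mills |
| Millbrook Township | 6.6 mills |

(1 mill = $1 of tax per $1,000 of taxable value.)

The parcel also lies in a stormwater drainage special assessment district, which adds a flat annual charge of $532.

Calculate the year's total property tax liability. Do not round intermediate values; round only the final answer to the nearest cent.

Assessed value = $1,944,300 × 0.96 = $1,866,528
Oakmont County: $1,866,528 × 0.01385 = $25,851.4128
Port Authority: ($1,866,528 − $135,000) × 0.0031 = $1,731,528 × 0.0031 = $5,367.7368
Vance City ISD: ($1,866,528 − $135,000) × 0.01089 = $1,731,528 × 0.01089 = $18,856.33992
Millbrook Township: ($1,866,528 − $135,000) × 0.0066 = $1,731,528 × 0.0066 = $11,428.0848
Levies subtotal = $61,503.57432
Total = $61,503.57432 + $532 = $62,035.57432

$62,035.57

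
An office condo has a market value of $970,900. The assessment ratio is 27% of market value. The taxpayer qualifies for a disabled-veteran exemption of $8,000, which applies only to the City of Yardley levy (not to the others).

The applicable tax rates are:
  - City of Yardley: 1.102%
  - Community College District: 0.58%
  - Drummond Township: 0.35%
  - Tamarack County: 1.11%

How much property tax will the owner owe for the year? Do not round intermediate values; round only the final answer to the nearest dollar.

$8,148

Assessed value = $970,900 × 0.27 = $262,143
City of Yardley: ($262,143 − $8,000) × 0.01102 = $254,143 × 0.01102 = $2,800.65586
Community College District: $262,143 × 0.0058 = $1,520.4294
Drummond Township: $262,143 × 0.0035 = $917.5005
Tamarack County: $262,143 × 0.0111 = $2,909.7873
Total = $8,148.37306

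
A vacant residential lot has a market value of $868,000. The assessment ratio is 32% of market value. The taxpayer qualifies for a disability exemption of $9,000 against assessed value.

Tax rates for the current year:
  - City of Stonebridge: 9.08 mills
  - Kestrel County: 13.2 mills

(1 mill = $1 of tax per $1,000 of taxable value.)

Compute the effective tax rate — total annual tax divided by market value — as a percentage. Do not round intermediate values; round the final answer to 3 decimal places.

0.690%

Assessed value = $868,000 × 0.32 = $277,760
Taxable value = $277,760 − $9,000 = $268,760
City of Stonebridge: $268,760 × 0.00908 = $2,440.3408
Kestrel County: $268,760 × 0.0132 = $3,547.632
Total tax = $5,987.9728
Effective rate = $5,987.9728 ÷ $868,000 = 0.690% of market value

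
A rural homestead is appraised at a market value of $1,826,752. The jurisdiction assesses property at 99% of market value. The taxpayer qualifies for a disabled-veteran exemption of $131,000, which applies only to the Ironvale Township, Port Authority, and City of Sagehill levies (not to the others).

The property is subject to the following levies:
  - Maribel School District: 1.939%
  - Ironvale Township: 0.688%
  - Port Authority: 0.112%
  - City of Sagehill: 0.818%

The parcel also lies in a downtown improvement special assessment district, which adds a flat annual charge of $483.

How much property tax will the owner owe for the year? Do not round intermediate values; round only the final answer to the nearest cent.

Assessed value = $1,826,752 × 0.99 = $1,808,484.48
Maribel School District: $1,808,484.48 × 0.01939 = $35,066.5140672
Ironvale Township: ($1,808,484.48 − $131,000) × 0.00688 = $1,677,484.48 × 0.00688 = $11,541.0932224
Port Authority: ($1,808,484.48 − $131,000) × 0.00112 = $1,677,484.48 × 0.00112 = $1,878.7826176
City of Sagehill: ($1,808,484.48 − $131,000) × 0.00818 = $1,677,484.48 × 0.00818 = $13,721.8230464
Levies subtotal = $62,208.2129536
Total = $62,208.2129536 + $483 = $62,691.2129536

$62,691.21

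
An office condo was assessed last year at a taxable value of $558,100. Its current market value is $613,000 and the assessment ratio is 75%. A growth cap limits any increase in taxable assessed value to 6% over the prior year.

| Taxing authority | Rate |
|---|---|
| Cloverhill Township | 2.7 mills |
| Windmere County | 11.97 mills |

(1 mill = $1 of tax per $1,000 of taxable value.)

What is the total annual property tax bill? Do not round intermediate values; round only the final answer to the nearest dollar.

Uncapped assessed value = $613,000 × 0.75 = $459,750
Cap limit = $558,100 × 1.06 = $591,586
Taxable assessed value = min($459,750, $591,586) = $459,750 (cap does not bind)
Cloverhill Township: $459,750 × 0.0027 = $1,241.325
Windmere County: $459,750 × 0.01197 = $5,503.2075
Total = $6,744.5325

$6,745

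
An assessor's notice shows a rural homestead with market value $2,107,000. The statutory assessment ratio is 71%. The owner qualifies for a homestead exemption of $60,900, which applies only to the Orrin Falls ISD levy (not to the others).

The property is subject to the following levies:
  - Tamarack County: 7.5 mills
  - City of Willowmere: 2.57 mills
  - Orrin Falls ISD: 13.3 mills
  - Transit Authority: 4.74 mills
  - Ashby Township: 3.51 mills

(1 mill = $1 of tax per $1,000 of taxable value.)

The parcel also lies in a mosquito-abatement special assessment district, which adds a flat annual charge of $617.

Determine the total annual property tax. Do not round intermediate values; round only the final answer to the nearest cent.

$47,109.60

Assessed value = $2,107,000 × 0.71 = $1,495,970
Tamarack County: $1,495,970 × 0.0075 = $11,219.775
City of Willowmere: $1,495,970 × 0.00257 = $3,844.6429
Orrin Falls ISD: ($1,495,970 − $60,900) × 0.0133 = $1,435,070 × 0.0133 = $19,086.431
Transit Authority: $1,495,970 × 0.00474 = $7,090.8978
Ashby Township: $1,495,970 × 0.00351 = $5,250.8547
Levies subtotal = $46,492.6014
Total = $46,492.6014 + $617 = $47,109.6014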